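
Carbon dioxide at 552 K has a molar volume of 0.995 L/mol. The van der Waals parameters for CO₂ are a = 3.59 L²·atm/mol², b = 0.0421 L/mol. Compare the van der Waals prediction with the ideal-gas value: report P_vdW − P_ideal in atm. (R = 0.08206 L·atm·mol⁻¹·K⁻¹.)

ΔP ≈ -1.615 atm

Ideal: P_ideal = RT/V_m = (0.08206)(552)/0.995 = 45.5247 atm
vdW: P = RT/(V_m − b) − a/V_m² = 45.2971/0.952900 − 3.59/0.990025 = 47.5360 − 3.62617 = 43.9098 atm
ΔP = 43.9098 − 45.5247 = -1.615 atm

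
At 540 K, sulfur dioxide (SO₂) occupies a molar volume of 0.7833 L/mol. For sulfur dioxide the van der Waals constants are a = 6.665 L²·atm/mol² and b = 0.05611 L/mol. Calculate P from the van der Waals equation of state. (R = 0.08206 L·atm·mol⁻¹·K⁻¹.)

P ≈ 50.07 atm

P = RT/(V_m − b) − a/V_m²
RT/(V_m − b) = (0.08206)(540)/(0.7833 − 0.05611) = 44.312/0.72719 = 60.936 atm
a/V_m² = 6.665/(0.7833)² = 10.863 atm
P = 60.936 − 10.863 = 50.07 atm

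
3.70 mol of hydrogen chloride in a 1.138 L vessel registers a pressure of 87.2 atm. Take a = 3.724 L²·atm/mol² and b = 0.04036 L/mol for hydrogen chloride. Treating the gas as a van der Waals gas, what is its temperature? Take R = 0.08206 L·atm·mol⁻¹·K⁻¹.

T ≈ 412.1 K

T = (P + a n²/V²)(V − nb)/(nR)
P + a n²/V² = 87.2 + (3.724)(3.70)²/(1.138)² = 126.57 atm
V − nb = 1.138 − (3.70)(0.04036) = 0.98867 L
T = (126.57)(0.98867)/((3.70)(0.08206)) = 412.1 K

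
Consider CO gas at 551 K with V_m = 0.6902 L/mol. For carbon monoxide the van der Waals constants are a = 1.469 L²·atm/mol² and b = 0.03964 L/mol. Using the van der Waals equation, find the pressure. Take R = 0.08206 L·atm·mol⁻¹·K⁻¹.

P = RT/(V_m − b) − a/V_m²
RT/(V_m − b) = (0.08206)(551)/(0.6902 − 0.03964) = 45.215/0.65056 = 69.502 atm
a/V_m² = 1.469/(0.6902)² = 3.0837 atm
P = 69.502 − 3.0837 = 66.42 atm

P ≈ 66.42 atm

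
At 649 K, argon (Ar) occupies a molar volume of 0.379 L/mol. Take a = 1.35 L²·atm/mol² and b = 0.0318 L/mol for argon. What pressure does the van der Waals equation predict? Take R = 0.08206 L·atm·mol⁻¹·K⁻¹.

P = RT/(V_m − b) − a/V_m²
RT/(V_m − b) = (0.08206)(649)/(0.379 − 0.0318) = 53.257/0.34720 = 153.39 atm
a/V_m² = 1.35/(0.379)² = 9.3984 atm
P = 153.39 − 9.3984 = 144.0 atm

P ≈ 144.0 atm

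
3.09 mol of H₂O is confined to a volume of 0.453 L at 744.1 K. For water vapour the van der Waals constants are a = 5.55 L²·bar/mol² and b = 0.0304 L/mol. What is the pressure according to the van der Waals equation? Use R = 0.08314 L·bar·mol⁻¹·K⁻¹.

P ≈ 274.2 bar

P = nRT/(V − nb) − a n²/V²
nRT/(V − nb) = (3.09)(0.08314)(744.1)/(0.453 − 3.09×0.0304) = 191.16/0.35906 = 532.39 bar
a n²/V² = (5.55)(3.09)²/(0.453)² = 258.23 bar
P = 532.39 − 258.23 = 274.2 bar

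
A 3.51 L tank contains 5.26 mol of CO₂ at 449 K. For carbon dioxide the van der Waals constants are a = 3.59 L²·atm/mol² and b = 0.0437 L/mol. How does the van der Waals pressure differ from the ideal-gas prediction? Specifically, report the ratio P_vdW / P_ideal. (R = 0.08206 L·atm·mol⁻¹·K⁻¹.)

P_vdW / P_ideal ≈ 0.9241

Ideal: P_ideal = nRT/V = (5.26)(0.08206)(449)/3.51 = 55.2149 atm
vdW: P = nRT/(V − nb) − a n²/V² = 193.804/3.28014 − 99.3267/12.3201 = 59.0841 − 8.06217 = 51.0219 atm
Ratio = 51.0219/55.2149 = 0.9241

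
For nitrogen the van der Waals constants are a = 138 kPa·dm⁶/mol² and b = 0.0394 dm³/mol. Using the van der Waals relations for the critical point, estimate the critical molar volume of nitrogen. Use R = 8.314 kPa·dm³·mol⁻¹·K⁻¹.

For a van der Waals gas, V_m,c = 3b.
V_m,c = 3×0.0394 = 0.1182 dm³/mol

V_m,c ≈ 0.1182 dm³/mol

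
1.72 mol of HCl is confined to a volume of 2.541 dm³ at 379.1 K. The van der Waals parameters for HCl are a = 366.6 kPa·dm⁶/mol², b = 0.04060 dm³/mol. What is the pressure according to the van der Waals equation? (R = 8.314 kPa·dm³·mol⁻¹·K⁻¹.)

P = nRT/(V − nb) − a n²/V²
nRT/(V − nb) = (1.72)(8.314)(379.1)/(2.541 − 1.72×0.04060) = 5421.2/2.4712 = 2193.8 kPa
a n²/V² = (366.6)(1.72)²/(2.541)² = 167.97 kPa
P = 2193.8 − 167.97 = 2026 kPa

P ≈ 2026 kPa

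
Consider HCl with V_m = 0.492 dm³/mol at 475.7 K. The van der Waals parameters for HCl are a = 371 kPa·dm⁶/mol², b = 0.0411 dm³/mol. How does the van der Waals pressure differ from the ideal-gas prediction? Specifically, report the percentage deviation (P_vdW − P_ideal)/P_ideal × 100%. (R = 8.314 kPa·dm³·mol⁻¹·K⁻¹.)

-9.95 %

Ideal: P_ideal = RT/V_m = (8.314)(475.7)/0.492 = 8038.56 kPa
vdW: P = RT/(V_m − b) − a/V_m² = 3954.97/0.450900 − 371/0.242064 = 8771.28 − 1532.65 = 7238.63 kPa
% deviation = (7238.63 − 8038.56)/8038.56 × 100% = -9.95%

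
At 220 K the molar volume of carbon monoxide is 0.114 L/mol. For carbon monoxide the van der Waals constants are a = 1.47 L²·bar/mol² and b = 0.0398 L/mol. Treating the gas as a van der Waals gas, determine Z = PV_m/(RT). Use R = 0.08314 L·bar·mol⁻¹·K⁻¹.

Z ≈ 0.8314

P = RT/(V_m − b) − a/V_m² = (0.08314)(220)/(0.114 − 0.0398) − 1.47/(0.114)²
  = 18.291/0.074200 − 113.11 = 246.51 − 113.11 = 133.40 bar
Z = PV_m/(RT) = (133.40)(0.114)/((0.08314)(220)) = 15.208/18.291 = 0.8314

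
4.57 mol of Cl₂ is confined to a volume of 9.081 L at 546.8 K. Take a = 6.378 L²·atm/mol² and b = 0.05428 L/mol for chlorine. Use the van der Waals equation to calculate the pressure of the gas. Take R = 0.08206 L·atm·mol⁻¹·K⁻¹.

P ≈ 21.60 atm

P = nRT/(V − nb) − a n²/V²
nRT/(V − nb) = (4.57)(0.08206)(546.8)/(9.081 − 4.57×0.05428) = 205.06/8.8329 = 23.215 atm
a n²/V² = (6.378)(4.57)²/(9.081)² = 1.6153 atm
P = 23.215 − 1.6153 = 21.60 atm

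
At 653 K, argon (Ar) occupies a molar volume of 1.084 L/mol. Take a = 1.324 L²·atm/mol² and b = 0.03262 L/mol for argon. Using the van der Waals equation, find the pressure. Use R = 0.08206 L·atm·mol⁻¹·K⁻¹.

P ≈ 49.84 atm

P = RT/(V_m − b) − a/V_m²
RT/(V_m − b) = (0.08206)(653)/(1.084 − 0.03262) = 53.585/1.0514 = 50.965 atm
a/V_m² = 1.324/(1.084)² = 1.1268 atm
P = 50.965 − 1.1268 = 49.84 atm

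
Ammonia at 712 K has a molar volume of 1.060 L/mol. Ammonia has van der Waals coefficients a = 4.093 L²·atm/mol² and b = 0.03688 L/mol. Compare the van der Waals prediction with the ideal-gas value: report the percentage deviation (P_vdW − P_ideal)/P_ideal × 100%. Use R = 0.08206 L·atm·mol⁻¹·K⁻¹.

-3.00 %

Ideal: P_ideal = RT/V_m = (0.08206)(712)/1.060 = 55.1195 atm
vdW: P = RT/(V_m − b) − a/V_m² = 58.4267/1.02312 − 4.093/1.12360 = 57.1064 − 3.64276 = 53.4636 atm
% deviation = (53.4636 − 55.1195)/55.1195 × 100% = -3.00%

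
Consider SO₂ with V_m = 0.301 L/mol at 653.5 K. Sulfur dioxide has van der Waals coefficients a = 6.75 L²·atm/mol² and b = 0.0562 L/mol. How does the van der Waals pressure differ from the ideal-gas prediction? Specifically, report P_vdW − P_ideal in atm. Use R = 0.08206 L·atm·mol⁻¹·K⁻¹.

Ideal: P_ideal = RT/V_m = (0.08206)(653.5)/0.301 = 178.160 atm
vdW: P = RT/(V_m − b) − a/V_m² = 53.6262/0.244800 − 6.75/0.0906010 = 219.061 − 74.5025 = 144.559 atm
ΔP = 144.559 − 178.160 = -33.60 atm

ΔP ≈ -33.60 atm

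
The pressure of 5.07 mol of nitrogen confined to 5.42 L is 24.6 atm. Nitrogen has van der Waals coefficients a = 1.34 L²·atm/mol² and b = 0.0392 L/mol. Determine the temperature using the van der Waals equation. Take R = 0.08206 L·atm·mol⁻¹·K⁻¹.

T = (P + a n²/V²)(V − nb)/(nR)
P + a n²/V² = 24.6 + (1.34)(5.07)²/(5.42)² = 25.773 atm
V − nb = 5.42 − (5.07)(0.0392) = 5.2213 L
T = (25.773)(5.2213)/((5.07)(0.08206)) = 323.4 K

T ≈ 323.4 K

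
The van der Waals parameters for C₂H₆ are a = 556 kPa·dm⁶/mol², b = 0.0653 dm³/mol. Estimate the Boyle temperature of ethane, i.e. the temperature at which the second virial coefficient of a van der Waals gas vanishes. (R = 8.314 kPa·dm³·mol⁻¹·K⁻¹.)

T_B ≈ 1024 K

For a van der Waals gas the second virial coefficient B₂ = b − a/(RT) vanishes at T_B = a/(Rb).
T_B = 556/(8.314×0.0653) = 556/0.54290 = 1024 K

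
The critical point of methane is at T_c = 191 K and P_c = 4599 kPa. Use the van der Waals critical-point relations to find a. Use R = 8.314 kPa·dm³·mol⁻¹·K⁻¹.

a ≈ 231.3 kPa·dm⁶/mol²

From T_c = 8a/(27Rb) and P_c = a/(27b²): a = 27 R² T_c²/(64 P_c).
a = 27×(8.314)²×(191)²/(64×4599) = 68084858/294336 = 231.3 kPa·dm⁶/mol²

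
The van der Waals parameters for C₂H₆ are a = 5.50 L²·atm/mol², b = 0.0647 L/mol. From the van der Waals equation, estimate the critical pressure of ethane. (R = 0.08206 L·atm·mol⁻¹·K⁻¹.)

For a van der Waals gas, P_c = a/(27b²).
P_c = 5.50/(27×(0.0647)²) = 5.50/0.11302 = 48.66 atm

P_c ≈ 48.66 atm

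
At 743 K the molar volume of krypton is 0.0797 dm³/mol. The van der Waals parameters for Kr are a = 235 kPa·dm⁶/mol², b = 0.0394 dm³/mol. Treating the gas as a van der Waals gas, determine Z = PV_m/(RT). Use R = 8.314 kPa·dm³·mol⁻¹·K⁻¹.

Z ≈ 1.500

P = RT/(V_m − b) − a/V_m² = (8.314)(743)/(0.0797 − 0.0394) − 235/(0.0797)²
  = 6177.3/0.040300 − 36996 = 153283 − 36996 = 116287 kPa
Z = PV_m/(RT) = (116287)(0.0797)/((8.314)(743)) = 9268.1/6177.3 = 1.500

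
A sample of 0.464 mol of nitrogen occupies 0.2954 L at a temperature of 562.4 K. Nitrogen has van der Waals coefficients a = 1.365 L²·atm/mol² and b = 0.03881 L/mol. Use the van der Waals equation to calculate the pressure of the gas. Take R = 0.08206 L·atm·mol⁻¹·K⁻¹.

P = nRT/(V − nb) − a n²/V²
nRT/(V − nb) = (0.464)(0.08206)(562.4)/(0.2954 − 0.464×0.03881) = 21.414/0.27739 = 77.198 atm
a n²/V² = (1.365)(0.464)²/(0.2954)² = 3.3678 atm
P = 77.198 − 3.3678 = 73.83 atm

P ≈ 73.83 atm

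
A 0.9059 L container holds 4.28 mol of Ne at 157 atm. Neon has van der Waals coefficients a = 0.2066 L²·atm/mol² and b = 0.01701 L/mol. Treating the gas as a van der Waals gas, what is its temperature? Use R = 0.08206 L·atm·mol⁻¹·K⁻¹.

T = (P + a n²/V²)(V − nb)/(nR)
P + a n²/V² = 157 + (0.2066)(4.28)²/(0.9059)² = 161.61 atm
V − nb = 0.9059 − (4.28)(0.01701) = 0.83310 L
T = (161.61)(0.83310)/((4.28)(0.08206)) = 383.3 K

T ≈ 383.3 K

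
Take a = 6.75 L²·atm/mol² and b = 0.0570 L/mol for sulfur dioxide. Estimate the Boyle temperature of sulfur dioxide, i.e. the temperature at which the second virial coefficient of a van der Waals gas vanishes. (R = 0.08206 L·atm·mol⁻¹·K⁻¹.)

For a van der Waals gas the second virial coefficient B₂ = b − a/(RT) vanishes at T_B = a/(Rb).
T_B = 6.75/(0.08206×0.0570) = 6.75/0.0046774 = 1443 K

T_B ≈ 1443 K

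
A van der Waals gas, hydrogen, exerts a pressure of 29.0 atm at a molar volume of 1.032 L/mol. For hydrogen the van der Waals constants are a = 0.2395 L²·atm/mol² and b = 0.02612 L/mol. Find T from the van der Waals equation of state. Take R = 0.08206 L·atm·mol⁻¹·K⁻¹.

T ≈ 358.2 K

T = (P + a/V_m²)(V_m − b)/R
P + a/V_m² = 29.0 + 0.2395/(1.032)² = 29.225 atm
V_m − b = 1.032 − 0.02612 = 1.0059 L/mol
T = (29.225)(1.0059)/0.08206 = 358.2 K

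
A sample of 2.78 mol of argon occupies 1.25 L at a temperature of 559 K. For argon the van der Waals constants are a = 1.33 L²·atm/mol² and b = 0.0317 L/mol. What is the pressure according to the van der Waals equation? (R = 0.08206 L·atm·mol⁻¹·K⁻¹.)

P ≈ 103.2 atm

P = nRT/(V − nb) − a n²/V²
nRT/(V − nb) = (2.78)(0.08206)(559)/(1.25 − 2.78×0.0317) = 127.52/1.1619 = 109.75 atm
a n²/V² = (1.33)(2.78)²/(1.25)² = 6.5784 atm
P = 109.75 − 6.5784 = 103.2 atm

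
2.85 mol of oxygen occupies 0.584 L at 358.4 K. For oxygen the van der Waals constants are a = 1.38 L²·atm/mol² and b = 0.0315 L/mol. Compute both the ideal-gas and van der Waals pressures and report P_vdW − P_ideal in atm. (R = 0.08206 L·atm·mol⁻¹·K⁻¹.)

ΔP ≈ -6.79 atm

Ideal: P_ideal = nRT/V = (2.85)(0.08206)(358.4)/0.584 = 143.526 atm
vdW: P = nRT/(V − nb) − a n²/V² = 83.8194/0.494225 − 11.2091/0.341056 = 169.598 − 32.8659 = 136.732 atm
ΔP = 136.732 − 143.526 = -6.79 atm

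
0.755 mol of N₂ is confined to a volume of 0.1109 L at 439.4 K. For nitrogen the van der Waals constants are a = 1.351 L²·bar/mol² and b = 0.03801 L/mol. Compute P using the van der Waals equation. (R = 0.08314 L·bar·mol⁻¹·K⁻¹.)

P ≈ 272.9 bar

P = nRT/(V − nb) − a n²/V²
nRT/(V − nb) = (0.755)(0.08314)(439.4)/(0.1109 − 0.755×0.03801) = 27.581/0.082202 = 335.53 bar
a n²/V² = (1.351)(0.755)²/(0.1109)² = 62.616 bar
P = 335.53 − 62.616 = 272.9 bar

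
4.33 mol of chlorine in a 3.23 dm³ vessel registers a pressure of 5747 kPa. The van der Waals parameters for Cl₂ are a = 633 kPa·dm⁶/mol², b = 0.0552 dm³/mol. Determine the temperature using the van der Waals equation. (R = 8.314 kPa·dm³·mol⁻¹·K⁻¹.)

T ≈ 572.0 K

T = (P + a n²/V²)(V − nb)/(nR)
P + a n²/V² = 5747 + (633)(4.33)²/(3.23)² = 6884.6 kPa
V − nb = 3.23 − (4.33)(0.0552) = 2.9910 dm³
T = (6884.6)(2.9910)/((4.33)(8.314)) = 572.0 K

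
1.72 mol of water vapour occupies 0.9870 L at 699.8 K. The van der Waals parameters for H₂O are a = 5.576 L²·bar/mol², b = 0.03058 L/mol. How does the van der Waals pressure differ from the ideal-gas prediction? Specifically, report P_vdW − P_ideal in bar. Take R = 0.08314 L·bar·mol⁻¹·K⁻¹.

ΔP ≈ -11.23 bar

Ideal: P_ideal = nRT/V = (1.72)(0.08314)(699.8)/0.9870 = 101.390 bar
vdW: P = nRT/(V − nb) − a n²/V² = 100.072/0.934402 − 16.4960/0.974169 = 107.097 − 16.9334 = 90.164 bar
ΔP = 90.164 − 101.390 = -11.23 bar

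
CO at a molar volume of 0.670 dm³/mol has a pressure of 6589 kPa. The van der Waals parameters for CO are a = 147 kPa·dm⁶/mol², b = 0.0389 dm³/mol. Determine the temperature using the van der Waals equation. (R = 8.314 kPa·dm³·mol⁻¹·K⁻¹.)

T ≈ 525.0 K

T = (P + a/V_m²)(V_m − b)/R
P + a/V_m² = 6589 + 147/(0.670)² = 6916.5 kPa
V_m − b = 0.670 − 0.0389 = 0.63110 dm³/mol
T = (6916.5)(0.63110)/8.314 = 525.0 K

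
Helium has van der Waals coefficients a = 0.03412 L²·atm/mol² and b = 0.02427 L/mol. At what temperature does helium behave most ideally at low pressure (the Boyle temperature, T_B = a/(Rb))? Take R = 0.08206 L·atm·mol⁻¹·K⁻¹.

For a van der Waals gas the second virial coefficient B₂ = b − a/(RT) vanishes at T_B = a/(Rb).
T_B = 0.03412/(0.08206×0.02427) = 0.03412/0.0019916 = 17.13 K

T_B ≈ 17.13 K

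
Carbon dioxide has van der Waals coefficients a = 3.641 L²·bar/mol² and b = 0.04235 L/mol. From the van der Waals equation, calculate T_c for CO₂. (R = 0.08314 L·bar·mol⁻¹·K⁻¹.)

T_c ≈ 306.4 K

For a van der Waals gas, T_c = 8a/(27Rb).
T_c = 8×3.641/(27×0.08314×0.04235) = 29.128/0.095066 = 306.4 K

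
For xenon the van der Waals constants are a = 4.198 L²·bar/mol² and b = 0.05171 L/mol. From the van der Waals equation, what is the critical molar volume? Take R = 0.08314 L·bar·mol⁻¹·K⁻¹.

V_m,c ≈ 0.1551 L/mol

For a van der Waals gas, V_m,c = 3b.
V_m,c = 3×0.05171 = 0.1551 L/mol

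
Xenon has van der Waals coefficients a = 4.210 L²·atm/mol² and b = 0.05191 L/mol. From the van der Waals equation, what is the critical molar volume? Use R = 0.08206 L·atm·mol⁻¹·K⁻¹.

V_m,c ≈ 0.1557 L/mol

For a van der Waals gas, V_m,c = 3b.
V_m,c = 3×0.05191 = 0.1557 L/mol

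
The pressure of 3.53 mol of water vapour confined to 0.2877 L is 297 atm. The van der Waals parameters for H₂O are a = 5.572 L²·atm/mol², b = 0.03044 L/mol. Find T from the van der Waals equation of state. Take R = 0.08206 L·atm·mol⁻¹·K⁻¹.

T = (P + a n²/V²)(V − nb)/(nR)
P + a n²/V² = 297 + (5.572)(3.53)²/(0.2877)² = 1135.8 atm
V − nb = 0.2877 − (3.53)(0.03044) = 0.18025 L
T = (1135.8)(0.18025)/((3.53)(0.08206)) = 706.8 K

T ≈ 706.8 K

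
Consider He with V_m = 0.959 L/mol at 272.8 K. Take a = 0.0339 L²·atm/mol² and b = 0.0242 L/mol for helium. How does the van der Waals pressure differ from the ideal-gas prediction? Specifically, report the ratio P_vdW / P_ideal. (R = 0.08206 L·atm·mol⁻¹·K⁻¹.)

P_vdW / P_ideal ≈ 1.024

Ideal: P_ideal = RT/V_m = (0.08206)(272.8)/0.959 = 23.3430 atm
vdW: P = RT/(V_m − b) − a/V_m² = 22.3860/0.934800 − 0.0339/0.919681 = 23.9474 − 0.0368606 = 23.9105 atm
Ratio = 23.9105/23.3430 = 1.024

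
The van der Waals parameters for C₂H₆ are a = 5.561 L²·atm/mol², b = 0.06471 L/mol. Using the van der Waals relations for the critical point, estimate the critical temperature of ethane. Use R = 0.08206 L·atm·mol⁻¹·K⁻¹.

T_c ≈ 310.3 K

For a van der Waals gas, T_c = 8a/(27Rb).
T_c = 8×5.561/(27×0.08206×0.06471) = 44.488/0.14337 = 310.3 K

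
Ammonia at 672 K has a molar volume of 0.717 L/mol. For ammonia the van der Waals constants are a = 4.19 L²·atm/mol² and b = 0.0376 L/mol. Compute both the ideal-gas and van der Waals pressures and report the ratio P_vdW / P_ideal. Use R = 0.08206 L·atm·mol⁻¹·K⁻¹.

P_vdW / P_ideal ≈ 0.9494

Ideal: P_ideal = RT/V_m = (0.08206)(672)/0.717 = 76.9098 atm
vdW: P = RT/(V_m − b) − a/V_m² = 55.1443/0.679400 − 4.19/0.514089 = 81.1662 − 8.15034 = 73.0159 atm
Ratio = 73.0159/76.9098 = 0.9494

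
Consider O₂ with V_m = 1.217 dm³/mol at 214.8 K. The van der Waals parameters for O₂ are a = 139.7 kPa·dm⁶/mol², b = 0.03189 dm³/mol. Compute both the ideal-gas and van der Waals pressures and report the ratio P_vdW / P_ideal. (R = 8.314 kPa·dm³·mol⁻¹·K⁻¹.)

Ideal: P_ideal = RT/V_m = (8.314)(214.8)/1.217 = 1467.42 kPa
vdW: P = RT/(V_m − b) − a/V_m² = 1785.85/1.18511 − 139.7/1.48109 = 1506.91 − 94.3224 = 1412.59 kPa
Ratio = 1412.59/1467.42 = 0.9626

P_vdW / P_ideal ≈ 0.9626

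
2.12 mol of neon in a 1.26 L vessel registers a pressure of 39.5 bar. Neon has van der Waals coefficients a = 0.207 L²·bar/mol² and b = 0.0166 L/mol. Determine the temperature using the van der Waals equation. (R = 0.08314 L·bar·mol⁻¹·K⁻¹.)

T = (P + a n²/V²)(V − nb)/(nR)
P + a n²/V² = 39.5 + (0.207)(2.12)²/(1.26)² = 40.086 bar
V − nb = 1.26 − (2.12)(0.0166) = 1.2248 L
T = (40.086)(1.2248)/((2.12)(0.08314)) = 278.6 K

T ≈ 278.6 K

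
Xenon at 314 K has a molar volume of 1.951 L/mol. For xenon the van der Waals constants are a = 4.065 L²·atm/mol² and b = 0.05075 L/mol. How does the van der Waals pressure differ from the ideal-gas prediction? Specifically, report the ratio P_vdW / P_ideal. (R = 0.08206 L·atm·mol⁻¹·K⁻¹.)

P_vdW / P_ideal ≈ 0.9458

Ideal: P_ideal = RT/V_m = (0.08206)(314)/1.951 = 13.2070 atm
vdW: P = RT/(V_m − b) − a/V_m² = 25.7668/1.90025 − 4.065/3.80640 = 13.5597 − 1.06794 = 12.4918 atm
Ratio = 12.4918/13.2070 = 0.9458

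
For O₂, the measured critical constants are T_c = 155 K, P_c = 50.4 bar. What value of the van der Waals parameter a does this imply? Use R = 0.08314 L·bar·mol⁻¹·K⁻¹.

a ≈ 1.390 L²·bar/mol²

From T_c = 8a/(27Rb) and P_c = a/(27b²): a = 27 R² T_c²/(64 P_c).
a = 27×(0.08314)²×(155)²/(64×50.4) = 4483.8/3225.6 = 1.390 L²·bar/mol²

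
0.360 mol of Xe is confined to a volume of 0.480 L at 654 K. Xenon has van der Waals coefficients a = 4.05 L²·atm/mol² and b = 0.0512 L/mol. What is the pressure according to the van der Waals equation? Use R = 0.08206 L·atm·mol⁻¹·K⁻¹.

P ≈ 39.58 atm

P = nRT/(V − nb) − a n²/V²
nRT/(V − nb) = (0.360)(0.08206)(654)/(0.480 − 0.360×0.0512) = 19.320/0.46157 = 41.857 atm
a n²/V² = (4.05)(0.360)²/(0.480)² = 2.2781 atm
P = 41.857 − 2.2781 = 39.58 atm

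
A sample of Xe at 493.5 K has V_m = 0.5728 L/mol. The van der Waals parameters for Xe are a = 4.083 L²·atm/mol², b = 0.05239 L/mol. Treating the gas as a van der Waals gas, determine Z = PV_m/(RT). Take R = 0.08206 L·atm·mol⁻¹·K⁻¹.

Z ≈ 0.9247

P = RT/(V_m − b) − a/V_m² = (0.08206)(493.5)/(0.5728 − 0.05239) − 4.083/(0.5728)²
  = 40.497/0.52041 − 12.444 = 77.817 − 12.444 = 65.373 atm
Z = PV_m/(RT) = (65.373)(0.5728)/((0.08206)(493.5)) = 37.446/40.497 = 0.9247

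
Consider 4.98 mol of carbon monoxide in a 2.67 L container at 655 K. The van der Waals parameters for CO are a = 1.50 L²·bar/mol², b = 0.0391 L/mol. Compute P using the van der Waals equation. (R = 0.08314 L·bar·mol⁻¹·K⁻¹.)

P ≈ 104.3 bar

P = nRT/(V − nb) − a n²/V²
nRT/(V − nb) = (4.98)(0.08314)(655)/(2.67 − 4.98×0.0391) = 271.19/2.4753 = 109.56 bar
a n²/V² = (1.50)(4.98)²/(2.67)² = 5.2183 bar
P = 109.56 − 5.2183 = 104.3 bar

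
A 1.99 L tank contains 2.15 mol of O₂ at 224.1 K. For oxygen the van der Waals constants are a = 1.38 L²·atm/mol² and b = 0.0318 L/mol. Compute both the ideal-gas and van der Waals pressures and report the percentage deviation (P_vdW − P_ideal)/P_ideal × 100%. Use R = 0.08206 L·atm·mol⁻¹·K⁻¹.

Ideal: P_ideal = nRT/V = (2.15)(0.08206)(224.1)/1.99 = 19.8682 atm
vdW: P = nRT/(V − nb) − a n²/V² = 39.5377/1.92163 − 6.37905/3.96010 = 20.5751 − 1.61083 = 18.9643 atm
% deviation = (18.9643 − 19.8682)/19.8682 × 100% = -4.55%

-4.55 %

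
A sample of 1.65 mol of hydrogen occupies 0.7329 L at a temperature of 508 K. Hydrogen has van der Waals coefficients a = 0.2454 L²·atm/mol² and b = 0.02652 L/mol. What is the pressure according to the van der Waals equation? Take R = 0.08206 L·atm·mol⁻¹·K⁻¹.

P ≈ 98.57 atm

P = nRT/(V − nb) − a n²/V²
nRT/(V − nb) = (1.65)(0.08206)(508)/(0.7329 − 1.65×0.02652) = 68.783/0.68914 = 99.810 atm
a n²/V² = (0.2454)(1.65)²/(0.7329)² = 1.2438 atm
P = 99.810 − 1.2438 = 98.57 atm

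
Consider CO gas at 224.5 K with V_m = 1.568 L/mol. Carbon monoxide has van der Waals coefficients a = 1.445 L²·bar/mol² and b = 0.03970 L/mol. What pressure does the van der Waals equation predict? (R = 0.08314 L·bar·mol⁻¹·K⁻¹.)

P = RT/(V_m − b) − a/V_m²
RT/(V_m − b) = (0.08314)(224.5)/(1.568 − 0.03970) = 18.665/1.5283 = 12.213 bar
a/V_m² = 1.445/(1.568)² = 0.58773 bar
P = 12.213 − 0.58773 = 11.63 bar

P ≈ 11.63 bar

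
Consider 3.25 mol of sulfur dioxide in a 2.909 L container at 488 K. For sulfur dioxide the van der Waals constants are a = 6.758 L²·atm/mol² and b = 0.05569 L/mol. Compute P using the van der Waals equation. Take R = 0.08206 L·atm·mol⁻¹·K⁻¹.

P ≈ 39.27 atm

P = nRT/(V − nb) − a n²/V²
nRT/(V − nb) = (3.25)(0.08206)(488)/(2.909 − 3.25×0.05569) = 130.15/2.7280 = 47.709 atm
a n²/V² = (6.758)(3.25)²/(2.909)² = 8.4352 atm
P = 47.709 − 8.4352 = 39.27 atm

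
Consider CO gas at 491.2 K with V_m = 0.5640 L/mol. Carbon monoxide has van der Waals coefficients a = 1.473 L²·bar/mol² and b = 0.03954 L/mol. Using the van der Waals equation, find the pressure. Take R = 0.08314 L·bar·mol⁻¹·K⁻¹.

P ≈ 73.24 bar

P = RT/(V_m − b) − a/V_m²
RT/(V_m − b) = (0.08314)(491.2)/(0.5640 − 0.03954) = 40.838/0.52446 = 77.867 bar
a/V_m² = 1.473/(0.5640)² = 4.6307 bar
P = 77.867 − 4.6307 = 73.24 bar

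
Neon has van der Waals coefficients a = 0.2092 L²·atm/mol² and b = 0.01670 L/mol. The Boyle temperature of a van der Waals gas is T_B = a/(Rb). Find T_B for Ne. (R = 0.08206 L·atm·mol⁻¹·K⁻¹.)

For a van der Waals gas the second virial coefficient B₂ = b − a/(RT) vanishes at T_B = a/(Rb).
T_B = 0.2092/(0.08206×0.01670) = 0.2092/0.0013704 = 152.7 K

T_B ≈ 152.7 K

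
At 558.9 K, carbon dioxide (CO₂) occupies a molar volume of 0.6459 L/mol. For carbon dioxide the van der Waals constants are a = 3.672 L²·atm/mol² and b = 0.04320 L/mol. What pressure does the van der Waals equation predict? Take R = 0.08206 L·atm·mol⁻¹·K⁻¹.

P = RT/(V_m − b) − a/V_m²
RT/(V_m − b) = (0.08206)(558.9)/(0.6459 − 0.04320) = 45.863/0.60270 = 76.096 atm
a/V_m² = 3.672/(0.6459)² = 8.8018 atm
P = 76.096 − 8.8018 = 67.29 atm

P ≈ 67.29 atm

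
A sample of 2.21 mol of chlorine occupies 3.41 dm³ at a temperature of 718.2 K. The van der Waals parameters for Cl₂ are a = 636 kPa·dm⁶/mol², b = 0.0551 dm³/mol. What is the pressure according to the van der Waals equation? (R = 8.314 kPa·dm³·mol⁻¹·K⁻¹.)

P = nRT/(V − nb) − a n²/V²
nRT/(V − nb) = (2.21)(8.314)(718.2)/(3.41 − 2.21×0.0551) = 13196/3.2882 = 4013.1 kPa
a n²/V² = (636)(2.21)²/(3.41)² = 267.14 kPa
P = 4013.1 − 267.14 = 3746 kPa

P ≈ 3746 kPa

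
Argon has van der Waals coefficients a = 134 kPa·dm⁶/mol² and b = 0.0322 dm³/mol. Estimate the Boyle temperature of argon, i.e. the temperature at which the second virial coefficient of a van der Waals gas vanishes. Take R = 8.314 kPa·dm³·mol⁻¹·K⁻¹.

For a van der Waals gas the second virial coefficient B₂ = b − a/(RT) vanishes at T_B = a/(Rb).
T_B = 134/(8.314×0.0322) = 134/0.26771 = 500.5 K

T_B ≈ 500.5 K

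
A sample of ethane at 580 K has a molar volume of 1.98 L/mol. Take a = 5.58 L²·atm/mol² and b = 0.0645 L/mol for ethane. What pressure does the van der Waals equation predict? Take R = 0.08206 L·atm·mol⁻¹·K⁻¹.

P = RT/(V_m − b) − a/V_m²
RT/(V_m − b) = (0.08206)(580)/(1.98 − 0.0645) = 47.595/1.9155 = 24.847 atm
a/V_m² = 5.58/(1.98)² = 1.4233 atm
P = 24.847 − 1.4233 = 23.42 atm

P ≈ 23.42 atm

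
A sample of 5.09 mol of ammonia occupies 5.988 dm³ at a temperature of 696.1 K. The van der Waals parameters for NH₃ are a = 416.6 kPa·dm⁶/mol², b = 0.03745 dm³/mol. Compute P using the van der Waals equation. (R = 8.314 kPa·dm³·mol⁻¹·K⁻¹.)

P ≈ 4780 kPa

P = nRT/(V − nb) − a n²/V²
nRT/(V − nb) = (5.09)(8.314)(696.1)/(5.988 − 5.09×0.03745) = 29458/5.7974 = 5081.2 kPa
a n²/V² = (416.6)(5.09)²/(5.988)² = 301.02 kPa
P = 5081.2 − 301.02 = 4780 kPa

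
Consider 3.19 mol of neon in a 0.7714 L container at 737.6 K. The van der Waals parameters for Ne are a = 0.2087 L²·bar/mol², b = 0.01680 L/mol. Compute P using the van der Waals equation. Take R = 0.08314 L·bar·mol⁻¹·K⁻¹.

P ≈ 269.0 bar

P = nRT/(V − nb) − a n²/V²
nRT/(V − nb) = (3.19)(0.08314)(737.6)/(0.7714 − 3.19×0.01680) = 195.62/0.71781 = 272.52 bar
a n²/V² = (0.2087)(3.19)²/(0.7714)² = 3.5690 bar
P = 272.52 − 3.5690 = 269.0 bar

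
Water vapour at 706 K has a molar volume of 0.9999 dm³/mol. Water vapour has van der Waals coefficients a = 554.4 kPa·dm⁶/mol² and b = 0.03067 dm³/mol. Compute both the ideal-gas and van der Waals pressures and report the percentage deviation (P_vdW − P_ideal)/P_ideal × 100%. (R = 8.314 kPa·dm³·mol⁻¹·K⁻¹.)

Ideal: P_ideal = RT/V_m = (8.314)(706)/0.9999 = 5870.27 kPa
vdW: P = RT/(V_m − b) − a/V_m² = 5869.68/0.969230 − 554.4/0.999800 = 6056.02 − 554.511 = 5501.51 kPa
% deviation = (5501.51 − 5870.27)/5870.27 × 100% = -6.28%

-6.28 %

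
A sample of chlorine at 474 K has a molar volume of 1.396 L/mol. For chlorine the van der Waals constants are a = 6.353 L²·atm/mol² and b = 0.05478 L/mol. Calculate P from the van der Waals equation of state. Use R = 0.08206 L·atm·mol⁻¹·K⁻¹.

P = RT/(V_m − b) − a/V_m²
RT/(V_m − b) = (0.08206)(474)/(1.396 − 0.05478) = 38.896/1.3412 = 29.001 atm
a/V_m² = 6.353/(1.396)² = 3.2599 atm
P = 29.001 − 3.2599 = 25.74 atm

P ≈ 25.74 atm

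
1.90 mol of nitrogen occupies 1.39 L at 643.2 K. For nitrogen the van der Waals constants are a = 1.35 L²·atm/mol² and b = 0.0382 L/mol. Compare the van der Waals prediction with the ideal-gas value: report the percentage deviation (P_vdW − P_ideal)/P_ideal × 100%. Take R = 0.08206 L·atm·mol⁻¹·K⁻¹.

2.01 %

Ideal: P_ideal = nRT/V = (1.90)(0.08206)(643.2)/1.39 = 72.1467 atm
vdW: P = nRT/(V − nb) − a n²/V² = 100.284/1.31742 − 4.87350/1.93210 = 76.1215 − 2.52238 = 73.5991 atm
% deviation = (73.5991 − 72.1467)/72.1467 × 100% = 2.01%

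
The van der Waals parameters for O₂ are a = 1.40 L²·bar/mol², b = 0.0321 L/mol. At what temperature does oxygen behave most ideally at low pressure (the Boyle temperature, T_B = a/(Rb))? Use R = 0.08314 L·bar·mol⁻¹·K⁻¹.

For a van der Waals gas the second virial coefficient B₂ = b − a/(RT) vanishes at T_B = a/(Rb).
T_B = 1.40/(0.08314×0.0321) = 1.40/0.0026688 = 524.6 K

T_B ≈ 524.6 K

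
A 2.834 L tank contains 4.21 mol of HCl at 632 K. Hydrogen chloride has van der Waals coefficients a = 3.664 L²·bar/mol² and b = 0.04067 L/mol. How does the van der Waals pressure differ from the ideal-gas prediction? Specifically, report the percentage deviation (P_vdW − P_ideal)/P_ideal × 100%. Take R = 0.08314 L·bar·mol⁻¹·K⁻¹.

Ideal: P_ideal = nRT/V = (4.21)(0.08314)(632)/2.834 = 78.0565 bar
vdW: P = nRT/(V − nb) − a n²/V² = 221.212/2.66278 − 64.9411/8.03156 = 83.0756 − 8.08574 = 74.9899 bar
% deviation = (74.9899 − 78.0565)/78.0565 × 100% = -3.93%

-3.93 %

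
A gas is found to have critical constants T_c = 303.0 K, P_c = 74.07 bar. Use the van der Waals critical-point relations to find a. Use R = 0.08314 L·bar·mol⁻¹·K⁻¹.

a ≈ 3.614 L²·bar/mol²

From T_c = 8a/(27Rb) and P_c = a/(27b²): a = 27 R² T_c²/(64 P_c).
a = 27×(0.08314)²×(303.0)²/(64×74.07) = 17134/4740.5 = 3.614 L²·bar/mol²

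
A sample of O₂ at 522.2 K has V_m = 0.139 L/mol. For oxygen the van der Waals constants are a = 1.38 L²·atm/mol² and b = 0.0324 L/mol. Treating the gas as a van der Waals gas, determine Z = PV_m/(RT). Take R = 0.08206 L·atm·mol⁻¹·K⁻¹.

Z ≈ 1.072

P = RT/(V_m − b) − a/V_m² = (0.08206)(522.2)/(0.139 − 0.0324) − 1.38/(0.139)²
  = 42.852/0.10660 − 71.425 = 401.99 − 71.425 = 330.57 atm
Z = PV_m/(RT) = (330.57)(0.139)/((0.08206)(522.2)) = 45.949/42.852 = 1.072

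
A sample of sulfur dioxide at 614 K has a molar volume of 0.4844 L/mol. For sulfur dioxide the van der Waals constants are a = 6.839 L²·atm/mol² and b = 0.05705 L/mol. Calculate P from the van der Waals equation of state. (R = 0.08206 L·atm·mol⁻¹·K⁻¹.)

P = RT/(V_m − b) − a/V_m²
RT/(V_m − b) = (0.08206)(614)/(0.4844 − 0.05705) = 50.385/0.42735 = 117.90 atm
a/V_m² = 6.839/(0.4844)² = 29.146 atm
P = 117.90 − 29.146 = 88.75 atm

P ≈ 88.75 atm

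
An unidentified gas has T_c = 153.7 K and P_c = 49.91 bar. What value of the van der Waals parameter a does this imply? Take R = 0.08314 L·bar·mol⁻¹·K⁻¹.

From T_c = 8a/(27Rb) and P_c = a/(27b²): a = 27 R² T_c²/(64 P_c).
a = 27×(0.08314)²×(153.7)²/(64×49.91) = 4408.9/3194.2 = 1.380 L²·bar/mol²

a ≈ 1.380 L²·bar/mol²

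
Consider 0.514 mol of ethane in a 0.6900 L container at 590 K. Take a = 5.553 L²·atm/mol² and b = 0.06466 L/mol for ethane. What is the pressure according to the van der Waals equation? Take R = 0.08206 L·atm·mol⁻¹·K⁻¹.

P ≈ 34.81 atm

P = nRT/(V − nb) − a n²/V²
nRT/(V − nb) = (0.514)(0.08206)(590)/(0.6900 − 0.514×0.06466) = 24.886/0.65676 = 37.892 atm
a n²/V² = (5.553)(0.514)²/(0.6900)² = 3.0815 atm
P = 37.892 − 3.0815 = 34.81 atm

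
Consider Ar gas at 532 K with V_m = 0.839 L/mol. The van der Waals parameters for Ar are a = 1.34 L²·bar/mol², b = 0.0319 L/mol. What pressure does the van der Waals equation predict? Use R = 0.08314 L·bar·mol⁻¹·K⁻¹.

P ≈ 52.90 bar

P = RT/(V_m − b) − a/V_m²
RT/(V_m − b) = (0.08314)(532)/(0.839 − 0.0319) = 44.230/0.80710 = 54.801 bar
a/V_m² = 1.34/(0.839)² = 1.9036 bar
P = 54.801 − 1.9036 = 52.90 bar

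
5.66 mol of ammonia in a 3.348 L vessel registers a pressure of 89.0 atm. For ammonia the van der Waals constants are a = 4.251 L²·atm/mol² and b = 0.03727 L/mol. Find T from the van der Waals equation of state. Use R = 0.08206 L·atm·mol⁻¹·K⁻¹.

T ≈ 683.2 K

T = (P + a n²/V²)(V − nb)/(nR)
P + a n²/V² = 89.0 + (4.251)(5.66)²/(3.348)² = 101.15 atm
V − nb = 3.348 − (5.66)(0.03727) = 3.1371 L
T = (101.15)(3.1371)/((5.66)(0.08206)) = 683.2 K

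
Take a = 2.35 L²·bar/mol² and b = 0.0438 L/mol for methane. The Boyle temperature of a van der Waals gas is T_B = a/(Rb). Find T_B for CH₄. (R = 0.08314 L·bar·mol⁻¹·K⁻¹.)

T_B ≈ 645.3 K

For a van der Waals gas the second virial coefficient B₂ = b − a/(RT) vanishes at T_B = a/(Rb).
T_B = 2.35/(0.08314×0.0438) = 2.35/0.0036415 = 645.3 K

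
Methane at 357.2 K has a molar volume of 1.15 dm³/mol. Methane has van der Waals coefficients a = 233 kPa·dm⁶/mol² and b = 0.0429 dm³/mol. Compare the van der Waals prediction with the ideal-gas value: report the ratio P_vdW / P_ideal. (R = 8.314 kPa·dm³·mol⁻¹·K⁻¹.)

P_vdW / P_ideal ≈ 0.9705

Ideal: P_ideal = RT/V_m = (8.314)(357.2)/1.15 = 2582.40 kPa
vdW: P = RT/(V_m − b) − a/V_m² = 2969.76/1.10710 − 233/1.32250 = 2682.47 − 176.181 = 2506.29 kPa
Ratio = 2506.29/2582.40 = 0.9705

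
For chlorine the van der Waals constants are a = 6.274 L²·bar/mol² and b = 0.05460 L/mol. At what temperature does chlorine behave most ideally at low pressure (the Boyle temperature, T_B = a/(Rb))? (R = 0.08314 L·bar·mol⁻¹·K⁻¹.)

For a van der Waals gas the second virial coefficient B₂ = b − a/(RT) vanishes at T_B = a/(Rb).
T_B = 6.274/(0.08314×0.05460) = 6.274/0.0045394 = 1382 K

T_B ≈ 1382 K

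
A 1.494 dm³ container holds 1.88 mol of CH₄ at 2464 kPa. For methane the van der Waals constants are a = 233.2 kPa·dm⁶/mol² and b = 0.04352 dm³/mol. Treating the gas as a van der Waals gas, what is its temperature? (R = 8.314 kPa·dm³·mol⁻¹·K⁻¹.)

T = (P + a n²/V²)(V − nb)/(nR)
P + a n²/V² = 2464 + (233.2)(1.88)²/(1.494)² = 2833.3 kPa
V − nb = 1.494 − (1.88)(0.04352) = 1.4122 dm³
T = (2833.3)(1.4122)/((1.88)(8.314)) = 256.0 K

T ≈ 256.0 K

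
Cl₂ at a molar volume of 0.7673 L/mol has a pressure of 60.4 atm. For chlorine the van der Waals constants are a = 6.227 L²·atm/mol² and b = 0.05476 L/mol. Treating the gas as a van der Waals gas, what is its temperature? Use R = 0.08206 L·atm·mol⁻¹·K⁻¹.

T ≈ 616.3 K

T = (P + a/V_m²)(V_m − b)/R
P + a/V_m² = 60.4 + 6.227/(0.7673)² = 70.977 atm
V_m − b = 0.7673 − 0.05476 = 0.71254 L/mol
T = (70.977)(0.71254)/0.08206 = 616.3 K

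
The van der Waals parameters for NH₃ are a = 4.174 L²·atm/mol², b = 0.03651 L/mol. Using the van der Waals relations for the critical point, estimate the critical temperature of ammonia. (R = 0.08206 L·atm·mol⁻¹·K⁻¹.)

For a van der Waals gas, T_c = 8a/(27Rb).
T_c = 8×4.174/(27×0.08206×0.03651) = 33.392/0.080892 = 412.8 K

T_c ≈ 412.8 K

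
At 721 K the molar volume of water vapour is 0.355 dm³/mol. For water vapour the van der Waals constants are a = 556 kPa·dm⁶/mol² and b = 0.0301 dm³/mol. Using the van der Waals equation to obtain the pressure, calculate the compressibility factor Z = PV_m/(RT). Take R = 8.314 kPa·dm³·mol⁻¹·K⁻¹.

P = RT/(V_m − b) − a/V_m² = (8.314)(721)/(0.355 − 0.0301) − 556/(0.355)²
  = 5994.4/0.32490 − 4411.8 = 18450 − 4411.8 = 14038 kPa
Z = PV_m/(RT) = (14038)(0.355)/((8.314)(721)) = 4983.5/5994.4 = 0.8314

Z ≈ 0.8314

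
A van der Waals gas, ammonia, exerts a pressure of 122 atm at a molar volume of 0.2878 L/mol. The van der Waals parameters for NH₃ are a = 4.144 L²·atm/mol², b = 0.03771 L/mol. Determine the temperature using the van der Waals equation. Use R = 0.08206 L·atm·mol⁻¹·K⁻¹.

T = (P + a/V_m²)(V_m − b)/R
P + a/V_m² = 122 + 4.144/(0.2878)² = 172.03 atm
V_m − b = 0.2878 − 0.03771 = 0.25009 L/mol
T = (172.03)(0.25009)/0.08206 = 524.3 K

T ≈ 524.3 K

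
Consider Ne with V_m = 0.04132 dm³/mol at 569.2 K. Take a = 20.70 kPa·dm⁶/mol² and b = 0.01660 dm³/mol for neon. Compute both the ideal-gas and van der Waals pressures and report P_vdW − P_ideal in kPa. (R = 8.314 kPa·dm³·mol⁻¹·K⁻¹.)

ΔP ≈ 64780 kPa

Ideal: P_ideal = RT/V_m = (8.314)(569.2)/0.04132 = 114529 kPa
vdW: P = RT/(V_m − b) − a/V_m² = 4732.33/0.0247200 − 20.70/0.00170734 = 191437 − 12124.1 = 179313 kPa
ΔP = 179313 − 114529 = 64780 kPa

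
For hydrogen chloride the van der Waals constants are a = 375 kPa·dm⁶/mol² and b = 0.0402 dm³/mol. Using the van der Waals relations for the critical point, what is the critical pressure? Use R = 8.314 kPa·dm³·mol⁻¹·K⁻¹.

P_c ≈ 8594 kPa

For a van der Waals gas, P_c = a/(27b²).
P_c = 375/(27×(0.0402)²) = 375/0.043633 = 8594 kPa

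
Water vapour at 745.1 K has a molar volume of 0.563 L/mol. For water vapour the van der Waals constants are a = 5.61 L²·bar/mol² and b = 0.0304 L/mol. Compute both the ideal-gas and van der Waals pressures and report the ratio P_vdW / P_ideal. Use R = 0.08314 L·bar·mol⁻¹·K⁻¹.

P_vdW / P_ideal ≈ 0.8962

Ideal: P_ideal = RT/V_m = (0.08314)(745.1)/0.563 = 110.031 bar
vdW: P = RT/(V_m − b) − a/V_m² = 61.9476/0.532600 − 5.61/0.316969 = 116.312 − 17.6989 = 98.613 bar
Ratio = 98.613/110.031 = 0.8962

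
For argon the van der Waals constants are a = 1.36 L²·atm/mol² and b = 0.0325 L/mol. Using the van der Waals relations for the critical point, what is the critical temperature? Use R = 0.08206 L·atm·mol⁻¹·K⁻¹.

T_c ≈ 151.1 K

For a van der Waals gas, T_c = 8a/(27Rb).
T_c = 8×1.36/(27×0.08206×0.0325) = 10.880/0.072008 = 151.1 K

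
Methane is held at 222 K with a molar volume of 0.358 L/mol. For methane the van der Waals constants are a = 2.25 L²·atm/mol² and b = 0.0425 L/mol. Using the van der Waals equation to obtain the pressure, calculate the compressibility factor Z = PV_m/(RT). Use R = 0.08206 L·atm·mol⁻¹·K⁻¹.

Z ≈ 0.7897

P = RT/(V_m − b) − a/V_m² = (0.08206)(222)/(0.358 − 0.0425) − 2.25/(0.358)²
  = 18.217/0.31550 − 17.556 = 57.740 − 17.556 = 40.184 atm
Z = PV_m/(RT) = (40.184)(0.358)/((0.08206)(222)) = 14.386/18.217 = 0.7897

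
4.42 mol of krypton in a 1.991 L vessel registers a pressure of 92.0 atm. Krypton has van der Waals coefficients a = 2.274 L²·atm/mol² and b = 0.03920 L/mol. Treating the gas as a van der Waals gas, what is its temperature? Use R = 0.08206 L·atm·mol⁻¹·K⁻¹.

T = (P + a n²/V²)(V − nb)/(nR)
P + a n²/V² = 92.0 + (2.274)(4.42)²/(1.991)² = 103.21 atm
V − nb = 1.991 − (4.42)(0.03920) = 1.8177 L
T = (103.21)(1.8177)/((4.42)(0.08206)) = 517.2 K

T ≈ 517.2 K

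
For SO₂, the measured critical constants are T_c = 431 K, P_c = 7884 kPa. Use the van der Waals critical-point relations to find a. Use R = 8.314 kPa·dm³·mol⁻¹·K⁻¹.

a ≈ 687.1 kPa·dm⁶/mol²

From T_c = 8a/(27Rb) and P_c = a/(27b²): a = 27 R² T_c²/(64 P_c).
a = 27×(8.314)²×(431)²/(64×7884) = 346687629/504576 = 687.1 kPa·dm⁶/mol²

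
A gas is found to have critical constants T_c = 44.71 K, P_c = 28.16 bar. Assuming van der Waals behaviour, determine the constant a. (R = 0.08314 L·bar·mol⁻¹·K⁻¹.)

a ≈ 0.2070 L²·bar/mol²

From T_c = 8a/(27Rb) and P_c = a/(27b²): a = 27 R² T_c²/(64 P_c).
a = 27×(0.08314)²×(44.71)²/(64×28.16) = 373.07/1802.2 = 0.2070 L²·bar/mol²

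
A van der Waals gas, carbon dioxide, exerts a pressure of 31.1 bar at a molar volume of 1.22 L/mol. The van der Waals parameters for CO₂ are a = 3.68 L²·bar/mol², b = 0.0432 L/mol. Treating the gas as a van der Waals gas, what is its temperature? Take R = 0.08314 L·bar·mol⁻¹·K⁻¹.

T ≈ 475.2 K

T = (P + a/V_m²)(V_m − b)/R
P + a/V_m² = 31.1 + 3.68/(1.22)² = 33.572 bar
V_m − b = 1.22 − 0.0432 = 1.1768 L/mol
T = (33.572)(1.1768)/0.08314 = 475.2 K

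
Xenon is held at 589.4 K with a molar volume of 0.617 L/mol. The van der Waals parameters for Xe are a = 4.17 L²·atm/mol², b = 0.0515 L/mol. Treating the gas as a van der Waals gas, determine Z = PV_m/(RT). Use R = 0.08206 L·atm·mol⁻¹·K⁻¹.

Z ≈ 0.9513

P = RT/(V_m − b) − a/V_m² = (0.08206)(589.4)/(0.617 − 0.0515) − 4.17/(0.617)²
  = 48.366/0.56550 − 10.954 = 85.528 − 10.954 = 74.574 atm
Z = PV_m/(RT) = (74.574)(0.617)/((0.08206)(589.4)) = 46.012/48.366 = 0.9513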